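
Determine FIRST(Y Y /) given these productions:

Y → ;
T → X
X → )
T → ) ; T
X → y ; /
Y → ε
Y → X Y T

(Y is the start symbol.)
{ ')', '/', ';', 'y' }

FIRST sets of the non-terminals involved (from the grammar, by fixed-point iteration):
  FIRST(Y) = { ')', ';', 'y', ε }

To compute FIRST(Y Y /), process the symbols left to right:
Symbol Y is a non-terminal. Add FIRST(Y) \ {ε} = { ')', ';', 'y' }
Y is nullable (ε ∈ FIRST(Y)), continue to the next symbol.
Symbol Y is a non-terminal. Add FIRST(Y) \ {ε} = { ')', ';', 'y' }
Y is nullable (ε ∈ FIRST(Y)), continue to the next symbol.
Symbol / is a terminal. Add '/' and stop.
FIRST(Y Y /) = { ')', '/', ';', 'y' }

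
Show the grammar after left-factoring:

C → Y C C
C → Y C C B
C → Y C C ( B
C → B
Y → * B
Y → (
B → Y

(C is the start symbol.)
Left-factoring transforms A → αβ₁ | αβ₂ into A → αA' and A' → β₁ | β₂
(α is the longest common prefix among the alternatives). Repeat until
no nonterminal has two alternatives with a common prefix.

Round 1: C has alternatives sharing prefix 'Y C C'. Introduce C': C → Y C C C'
  Add: C' → ε
  Add: C' → B
  Add: C' → ( B

No remaining common prefixes — done.

Resulting grammar:
C → Y C C C'
C' → ε
C' → B
C' → ( B
C → B
Y → * B
Y → (
B → Y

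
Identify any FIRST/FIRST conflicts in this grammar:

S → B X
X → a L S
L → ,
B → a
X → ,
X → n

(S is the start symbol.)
No FIRST/FIRST conflicts.

A FIRST/FIRST conflict occurs when two productions N → α and N → β for the same non-terminal have FIRST(α) ∩ FIRST(β) ≠ ∅ (with ε ∈ FIRST of a nullable right-hand side, so two nullable alternatives also conflict).

Productions for X:
  X → a L S: FIRST = { 'a' }
  X → ,: FIRST = { ',' }
  X → n: FIRST = { 'n' }
S, L, B have only one production, so no FIRST/FIRST conflict is possible there.

All alternatives of each non-terminal have pairwise disjoint FIRST sets.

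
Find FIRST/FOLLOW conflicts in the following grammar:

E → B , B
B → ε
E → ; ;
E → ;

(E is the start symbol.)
A FIRST/FOLLOW conflict occurs when a non-terminal N has a nullable alternative N → β (β ⇒* ε) and another alternative N → α with FIRST(α) ∩ FOLLOW(N) ≠ ∅: on such a lookahead the parser cannot decide between expanding α and letting N vanish via β.

Nullable non-terminals: B.
B has a nullable alternative but only one production, so nothing to check.

E has no nullable alternative, so no FIRST/FOLLOW check is needed there.

No FIRST/FOLLOW conflicts found.

Answer: No FIRST/FOLLOW conflicts.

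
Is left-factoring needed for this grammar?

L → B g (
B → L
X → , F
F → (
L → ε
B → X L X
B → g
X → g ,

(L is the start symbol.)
No, left-factoring is not needed

Left-factoring is needed when two productions for the same non-terminal
share a common prefix on the right-hand side.

Productions for L:
  L → B g (
  L → ε
Productions for B:
  B → L
  B → X L X
  B → g
Productions for X:
  X → , F
  X → g ,

No common prefixes found.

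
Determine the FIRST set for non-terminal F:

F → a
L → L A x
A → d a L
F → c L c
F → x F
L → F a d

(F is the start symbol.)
{ 'a', 'c', 'x' }

From F → a:
  - a is a terminal: add 'a' and stop
From F → c L c:
  - c is a terminal: add 'c' and stop
From F → x F:
  - x is a terminal: add 'x' and stop

Collecting: FIRST(F) = { 'a', 'c', 'x' }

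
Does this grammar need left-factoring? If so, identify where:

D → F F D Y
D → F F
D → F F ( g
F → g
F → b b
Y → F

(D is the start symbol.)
Left-factoring is needed when two productions for the same non-terminal
share a common prefix on the right-hand side.

Productions for D:
  D → F F D Y
  D → F F
  D → F F ( g
Productions for F:
  F → g
  F → b b

Found common prefix 'F F' in productions for D

Answer: Yes, D has productions with common prefix 'F F'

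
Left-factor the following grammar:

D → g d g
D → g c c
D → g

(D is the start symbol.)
D → g D'
D' → d g
D' → c c
D' → ε

Left-factoring transforms A → αβ₁ | αβ₂ into A → αA' and A' → β₁ | β₂
(α is the longest common prefix among the alternatives). Repeat until
no nonterminal has two alternatives with a common prefix.

Round 1: D has alternatives sharing prefix 'g'. Introduce D': D → g D'
  Add: D' → d g
  Add: D' → c c
  Add: D' → ε

No remaining common prefixes — done.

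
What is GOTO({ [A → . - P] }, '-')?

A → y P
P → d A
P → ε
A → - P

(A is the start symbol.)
GOTO(I, '-') = CLOSURE({ [A → αX.β] : [A → α.Xβ] ∈ I, X = '-' })

Items with dot before '-', with the dot advanced:
  [A → . - P] → [A → - . P]
Closure of the advanced items:
  [A → - . P] has the dot before P: add [P → . d A], [P → .]

GOTO = { [A → - . P], [P → . d A], [P → .] }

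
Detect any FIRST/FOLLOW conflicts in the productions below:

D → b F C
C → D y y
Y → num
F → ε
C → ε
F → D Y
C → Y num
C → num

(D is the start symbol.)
Yes. C → Y num with FOLLOW(C) on { 'num' }; C → num with FOLLOW(C) on { 'num' }; F → D Y with FOLLOW(F) on { 'b' }

Nullable non-terminals: C, F.
FIRST sets used below: FIRST(D) = { 'b' }, FIRST(Y) = { 'num' }

C: nullable alternative(s) C → ε; FOLLOW(C) = { $, 'num', 'y' }
  C → D y y: FIRST \ {ε} = { 'b' } — disjoint from FOLLOW(C)
  C → ε: FIRST \ {ε} = { } — this is the only nullable alternative, skip
  C → Y num: FIRST \ {ε} = { 'num' } — overlaps FOLLOW(C) on { 'num' }: CONFLICT
  C → num: FIRST \ {ε} = { 'num' } — overlaps FOLLOW(C) on { 'num' }: CONFLICT

F: nullable alternative(s) F → ε; FOLLOW(F) = { $, 'b', 'num', 'y' }
  F → ε: FIRST \ {ε} = { } — this is the only nullable alternative, skip
  F → D Y: FIRST \ {ε} = { 'b' } — overlaps FOLLOW(F) on { 'b' }: CONFLICT

D, Y have no nullable alternative, so no FIRST/FOLLOW check is needed there.

So the grammar has 3 FIRST/FOLLOW conflicts (marked CONFLICT above).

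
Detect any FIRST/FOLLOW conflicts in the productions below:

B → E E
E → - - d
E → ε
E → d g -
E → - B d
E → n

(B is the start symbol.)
A FIRST/FOLLOW conflict occurs when a non-terminal N has a nullable alternative N → β (β ⇒* ε) and another alternative N → α with FIRST(α) ∩ FOLLOW(N) ≠ ∅: on such a lookahead the parser cannot decide between expanding α and letting N vanish via β.

Nullable non-terminals: B, E.
B has a nullable alternative but only one production, so nothing to check.

E: nullable alternative(s) E → ε; FOLLOW(E) = { $, '-', 'd', 'n' }
  E → - - d: FIRST \ {ε} = { '-' } — overlaps FOLLOW(E) on { '-' }: CONFLICT
  E → ε: FIRST \ {ε} = { } — this is the only nullable alternative, skip
  E → d g -: FIRST \ {ε} = { 'd' } — overlaps FOLLOW(E) on { 'd' }: CONFLICT
  E → - B d: FIRST \ {ε} = { '-' } — overlaps FOLLOW(E) on { '-' }: CONFLICT
  E → n: FIRST \ {ε} = { 'n' } — overlaps FOLLOW(E) on { 'n' }: CONFLICT

So the grammar has 4 FIRST/FOLLOW conflicts (marked CONFLICT above).

Answer: Yes. E → '-' '-' d with FOLLOW(E) on { '-' }; E → d g '-' with FOLLOW(E) on { 'd' }; E → '-' B d with FOLLOW(E) on { '-' }; E → n with FOLLOW(E) on { 'n' }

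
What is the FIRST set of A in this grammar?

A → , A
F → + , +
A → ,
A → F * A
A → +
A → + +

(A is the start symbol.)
{ '+', ',' }

To compute FIRST(A), examine every production with A on the left-hand side, reading each right-hand side left to right until a non-nullable symbol is reached.

FIRST sets of the other non-terminals involved (by the same procedure, iterated to a fixed point):
  FIRST(F) = { '+' }

From A → , A:
  - ',' is a terminal: add ',' and stop
From A → ,:
  - ',' is a terminal: add ',' and stop
From A → F * A:
  - F is a non-terminal: add FIRST(F) \ {ε} = { '+' }
    F is not nullable, so stop
From A → +:
  - '+' is a terminal: add '+' and stop
From A → + +:
  - '+' is a terminal: add '+' and stop

Collecting: FIRST(A) = { '+', ',' }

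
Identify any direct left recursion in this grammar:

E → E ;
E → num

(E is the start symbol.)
Yes, E is left-recursive

Direct left recursion occurs when N → N α for some non-terminal N (the right-hand side begins with the left-hand side itself).

E → E ;: LEFT RECURSIVE (starts with E)
E → num: starts with num

The grammar has direct left recursion on: E.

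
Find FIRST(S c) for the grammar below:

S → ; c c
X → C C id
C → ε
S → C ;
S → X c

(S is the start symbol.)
{ ';', 'id' }

FIRST sets of the non-terminals involved (from the grammar, by fixed-point iteration):
  FIRST(S) = { ';', 'id' }

To compute FIRST(S c), process the symbols left to right:
Symbol S is a non-terminal. Add FIRST(S) \ {ε} = { ';', 'id' }
S is not nullable (ε ∉ FIRST(S)), so stop here.
FIRST(S c) = { ';', 'id' }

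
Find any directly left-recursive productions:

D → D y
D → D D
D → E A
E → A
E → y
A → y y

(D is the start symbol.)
Yes, D is left-recursive

Direct left recursion occurs when N → N α for some non-terminal N (the right-hand side begins with the left-hand side itself).

D → D y: LEFT RECURSIVE (starts with D)
D → D D: LEFT RECURSIVE (starts with D)
D → E A: starts with E
E → A: starts with A
E → y: starts with y
A → y y: starts with y

The grammar has direct left recursion on: D.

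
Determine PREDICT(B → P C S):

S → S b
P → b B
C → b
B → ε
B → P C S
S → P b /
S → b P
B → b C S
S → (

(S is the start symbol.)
PREDICT(B → P C S) = (FIRST(RHS) \ {ε}) ∪ (FOLLOW(B) if ε ∈ FIRST(RHS), i.e. RHS ⇒* ε)
FIRST(P) = { 'b' }
FIRST(P C S) = { 'b' }
ε ∉ FIRST(P C S), so FOLLOW(B) is not added.
PREDICT(B → P C S) = { 'b' }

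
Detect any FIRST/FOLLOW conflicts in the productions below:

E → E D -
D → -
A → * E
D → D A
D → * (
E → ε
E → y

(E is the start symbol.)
A FIRST/FOLLOW conflict occurs when a non-terminal N has a nullable alternative N → β (β ⇒* ε) and another alternative N → α with FIRST(α) ∩ FOLLOW(N) ≠ ∅: on such a lookahead the parser cannot decide between expanding α and letting N vanish via β.

Nullable non-terminals: E.
FIRST sets used below: FIRST(E) = { '*', '-', 'y', ε }, FIRST(D) = { '*', '-' }

E: nullable alternative(s) E → ε; FOLLOW(E) = { $, '*', '-' }
  E → E D -: FIRST \ {ε} = { '*', '-', 'y' } — overlaps FOLLOW(E) on { '*', '-' }: CONFLICT
  E → ε: FIRST \ {ε} = { } — this is the only nullable alternative, skip
  E → y: FIRST \ {ε} = { 'y' } — disjoint from FOLLOW(E)

A, D have no nullable alternative, so no FIRST/FOLLOW check is needed there.

So the grammar has 1 FIRST/FOLLOW conflict (marked CONFLICT above).

Answer: Yes. E → E D '-' with FOLLOW(E) on { '*', '-' }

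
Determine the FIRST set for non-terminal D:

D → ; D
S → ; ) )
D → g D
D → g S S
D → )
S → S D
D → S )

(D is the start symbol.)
To compute FIRST(D), examine every production with D on the left-hand side, reading each right-hand side left to right until a non-nullable symbol is reached.

FIRST sets of the other non-terminals involved (by the same procedure, iterated to a fixed point):
  FIRST(S) = { ';' }

From D → ; D:
  - ';' is a terminal: add ';' and stop
From D → g D:
  - g is a terminal: add 'g' and stop
From D → g S S:
  - g is a terminal: add 'g' and stop
From D → ):
  - ')' is a terminal: add ')' and stop
From D → S ):
  - S is a non-terminal: add FIRST(S) \ {ε} = { ';' }
    S is not nullable, so stop

Collecting: FIRST(D) = { ')', ';', 'g' }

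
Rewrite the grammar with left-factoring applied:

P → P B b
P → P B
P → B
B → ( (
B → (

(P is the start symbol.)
Left-factoring transforms A → αβ₁ | αβ₂ into A → αA' and A' → β₁ | β₂
(α is the longest common prefix among the alternatives). Repeat until
no nonterminal has two alternatives with a common prefix.

Round 1: P has alternatives sharing prefix 'P B'. Introduce P': P → P B P'
  Add: P' → b
  Add: P' → ε

Round 2: B has alternatives sharing prefix '('. Introduce B': B → ( B'
  Add: B' → (
  Add: B' → ε

No remaining common prefixes — done.

Resulting grammar:
P → P B P'
P' → b
P' → ε
P → B
B → ( B'
B' → (
B' → ε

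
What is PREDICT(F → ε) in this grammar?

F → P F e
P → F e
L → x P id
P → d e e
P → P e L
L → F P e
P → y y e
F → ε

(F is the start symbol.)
PREDICT(F → ε) = (FIRST(RHS) \ {ε}) ∪ (FOLLOW(F) if ε ∈ FIRST(RHS), i.e. RHS ⇒* ε)
The right-hand side is ε (FIRST(ε) = { ε }), so the predict set is FOLLOW(F) = { $, 'd', 'e', 'y' }
PREDICT(F → ε) = { $, 'd', 'e', 'y' }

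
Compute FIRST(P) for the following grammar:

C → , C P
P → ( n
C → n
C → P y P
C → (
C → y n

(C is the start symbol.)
{ '(' }

To compute FIRST(P), examine every production with P on the left-hand side, reading each right-hand side left to right until a non-nullable symbol is reached.

From P → ( n:
  - '(' is a terminal: add '(' and stop

Collecting: FIRST(P) = { '(' }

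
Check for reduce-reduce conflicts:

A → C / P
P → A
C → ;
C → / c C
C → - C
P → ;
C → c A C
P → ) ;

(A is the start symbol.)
Augment with A' → A and build the canonical LR(0) collection (I0 = CLOSURE({[A' → . A]}), then GOTO on every symbol after a dot until no new states appear). It has 18 states:
  I0: { [A → . C / P], [A' → . A], [C → . - C], [C → . / c C], [C → . ;], [C → . c A C] }  — shift
  I1: { [C → - . C], [C → . - C], [C → . / c C], [C → . ;], [C → . c A C] }  — shift
  I2: { [C → / . c C] }  — shift
  I3: { [C → ; .] }  — reduce
  I4: { [A' → A .] }  — accept
  I5: { [A → C . / P] }  — shift
  I6: { [A → . C / P], [C → . - C], [C → . / c C], [C → . ;], [C → . c A C], [C → c . A C] }  — shift
  I7: { [C → . - C], [C → . / c C], [C → . ;], [C → . c A C], [C → c A . C] }  — shift
  I8: { [C → c A C .] }  — reduce
  I9: { [A → . C / P], [A → C / . P], [C → . - C], [C → . / c C], [C → . ;], [C → . c A C], [P → . ) ;], [P → . ;], [P → . A] }  — shift
  I10: { [P → ) . ;] }  — shift
  I11: { [C → ; .], [P → ; .] }  — 2 reduces
  I12: { [P → A .] }  — reduce
  I13: { [A → C / P .] }  — reduce
  I14: { [P → ) ; .] }  — reduce
  I15: { [C → . - C], [C → . / c C], [C → . ;], [C → . c A C], [C → / c . C] }  — shift
  I16: { [C → / c C .] }  — reduce
  I17: { [C → - C .] }  — reduce

I11 contains complete items [C → ; .], [P → ; .] — reduce-reduce conflict.

Answer: Yes — I11: [C → ; .] vs [P → ; .]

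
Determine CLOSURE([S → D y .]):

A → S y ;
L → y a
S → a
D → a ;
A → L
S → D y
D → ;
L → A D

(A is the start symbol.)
{ [S → D y .] }

Start with: [S → D y .]
The dot is at the end, so nothing is added.

CLOSURE = { [S → D y .] }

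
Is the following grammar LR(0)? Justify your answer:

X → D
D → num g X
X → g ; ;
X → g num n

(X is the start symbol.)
Yes, the grammar is LR(0)

A grammar is LR(0) if no state in the canonical LR(0) collection has:
  - both a shift item (dot before a terminal) and a complete item (shift-reduce conflict), or
  - two or more complete items (reduce-reduce conflict; the accept item [X' → X .] counts as a complete item here).

Augment with X' → X and build the canonical LR(0) collection (I0 = CLOSURE({[X' → . X]}), then GOTO on every symbol after a dot until no new states appear). It has 11 states:
  I0: { [D → . num g X], [X → . D], [X → . g ; ;], [X → . g num n], [X' → . X] }  — shift
  I1: { [X → D .] }  — reduce
  I2: { [X' → X .] }  — accept
  I3: { [X → g . ; ;], [X → g . num n] }  — shift
  I4: { [D → num . g X] }  — shift
  I5: { [D → . num g X], [D → num g . X], [X → . D], [X → . g ; ;], [X → . g num n] }  — shift
  I6: { [D → num g X .] }  — reduce
  I7: { [X → g ; . ;] }  — shift
  I8: { [X → g num . n] }  — shift
  I9: { [X → g num n .] }  — reduce
  I10: { [X → g ; ; .] }  — reduce

Every state is either a pure shift/goto state or contains exactly one complete item and nothing to shift — no conflicts. The grammar is LR(0).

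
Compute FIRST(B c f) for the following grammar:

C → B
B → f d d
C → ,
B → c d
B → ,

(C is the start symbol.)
{ ',', 'c', 'f' }

FIRST sets of the non-terminals involved (from the grammar, by fixed-point iteration):
  FIRST(B) = { ',', 'c', 'f' }

To compute FIRST(B c f), process the symbols left to right:
Symbol B is a non-terminal. Add FIRST(B) \ {ε} = { ',', 'c', 'f' }
B is not nullable (ε ∉ FIRST(B)), so stop here.
FIRST(B c f) = { ',', 'c', 'f' }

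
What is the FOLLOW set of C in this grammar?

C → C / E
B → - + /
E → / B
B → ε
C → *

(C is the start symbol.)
To compute FOLLOW(C), find every occurrence of C on a right-hand side N → α C β: add FIRST(β) \ {ε}, and if β is empty or nullable also add FOLLOW(N). Iterate to a fixed point.

C is the start symbol, so $ ∈ FOLLOW(C).
In C → C / E: C is followed by '/' E, add FIRST('/' E) \ {ε} = { '/' }

Taking the union: FOLLOW(C) = { $, '/' }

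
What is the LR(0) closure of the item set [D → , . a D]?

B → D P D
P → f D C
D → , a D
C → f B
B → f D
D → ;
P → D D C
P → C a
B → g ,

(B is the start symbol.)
{ [D → , . a D] }

To compute CLOSURE, for each item [A → α.Bβ] where B is a non-terminal, add [B → .γ] for all productions B → γ; repeat for the newly added items until nothing changes.

Start with: [D → , . a D]
The dot precedes the terminal a, so nothing is added.

CLOSURE = { [D → , . a D] }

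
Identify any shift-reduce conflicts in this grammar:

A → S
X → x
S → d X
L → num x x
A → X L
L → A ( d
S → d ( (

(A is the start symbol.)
A shift-reduce conflict occurs when an LR(0) state has both:
  - a complete (reduce) item [A → α .] (dot at the end), and
  - a shift item [B → β . c γ] (dot before a terminal).

Augment with A' → A and build the canonical LR(0) collection (I0 = CLOSURE({[A' → . A]}), then GOTO on every symbol after a dot until no new states appear). It has 16 states:
  I0: { [A → . S], [A → . X L], [A' → . A], [S → . d ( (], [S → . d X], [X → . x] }  — shift
  I1: { [A' → A .] }  — accept
  I2: { [A → S .] }  — reduce
  I3: { [A → . S], [A → . X L], [A → X . L], [L → . A ( d], [L → . num x x], [S → . d ( (], [S → . d X], [X → . x] }  — shift
  I4: { [S → d . ( (], [S → d . X], [X → . x] }  — shift
  I5: { [X → x .] }  — reduce
  I6: { [S → d ( . (] }  — shift
  I7: { [S → d X .] }  — reduce
  I8: { [S → d ( ( .] }  — reduce
  I9: { [L → A . ( d] }  — shift
  I10: { [A → X L .] }  — reduce
  I11: { [L → num . x x] }  — shift
  I12: { [L → num x . x] }  — shift
  I13: { [L → num x x .] }  — reduce
  I14: { [L → A ( . d] }  — shift
  I15: { [L → A ( d .] }  — reduce

No state contains both a complete item and a shift item.

Answer: No shift-reduce conflicts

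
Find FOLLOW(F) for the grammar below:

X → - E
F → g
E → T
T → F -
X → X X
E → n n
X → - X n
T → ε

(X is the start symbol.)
To compute FOLLOW(F), find every occurrence of F on a right-hand side N → α F β: add FIRST(β) \ {ε}, and if β is empty or nullable also add FOLLOW(N). Iterate to a fixed point.

In T → F -: F is followed by '-', add FIRST('-') \ {ε} = { '-' }

Taking the union: FOLLOW(F) = { '-' }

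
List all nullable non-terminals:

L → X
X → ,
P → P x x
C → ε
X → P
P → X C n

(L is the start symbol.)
A non-terminal is nullable if it can derive ε (the empty string): either it has an ε-production, or it has a production whose right-hand side consists entirely of nullable non-terminals.

ε-productions: C → ε
So C is immediately nullable.
No further non-terminal can be added: every production for the remaining non-terminals contains a terminal or a non-nullable non-terminal.
Nullable = { 'C' }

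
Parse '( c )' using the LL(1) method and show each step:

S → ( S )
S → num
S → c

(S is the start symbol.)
LL(1) parsing maintains a stack (initially the start symbol over $) and the input. At each step: if the stack top is a terminal, match it against the current input token; if it is a non-terminal N, replace it with the RHS of M[N, lookahead] (the unique production whose predict set contains the lookahead).

Stack is shown with the top on the left.

Stack    Input    Action
------------------------
S $      ( c ) $  output S → ( S )
( S ) $  ( c ) $  match '('
S ) $    c ) $    output S → c
c ) $    c ) $    match 'c'
) $      ) $      match ')'
$        $        accept

The string is accepted.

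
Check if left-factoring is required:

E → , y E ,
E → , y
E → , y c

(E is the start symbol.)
Yes, E has productions with common prefix ', y'

Left-factoring is needed when two productions for the same non-terminal
share a common prefix on the right-hand side.

Productions for E:
  E → , y E ,
  E → , y
  E → , y c

Found common prefix ', y' in productions for E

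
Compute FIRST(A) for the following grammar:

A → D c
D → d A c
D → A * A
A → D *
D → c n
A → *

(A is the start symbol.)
FIRST sets of the other non-terminals involved (by the same procedure, iterated to a fixed point):
  FIRST(D) = { '*', 'c', 'd' }

From A → D c:
  - D is a non-terminal: add FIRST(D) \ {ε} = { '*', 'c', 'd' }
    D is not nullable, so stop
From A → D *:
  - D is a non-terminal: add FIRST(D) \ {ε} = { '*', 'c', 'd' }
    D is not nullable, so stop
From A → *:
  - '*' is a terminal: add '*' and stop

Collecting: FIRST(A) = { '*', 'c', 'd' }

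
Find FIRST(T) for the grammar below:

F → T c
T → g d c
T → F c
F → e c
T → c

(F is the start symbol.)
{ 'c', 'e', 'g' }

To compute FIRST(T), examine every production with T on the left-hand side, reading each right-hand side left to right until a non-nullable symbol is reached.

FIRST sets of the other non-terminals involved (by the same procedure, iterated to a fixed point):
  FIRST(F) = { 'c', 'e', 'g' }

From T → g d c:
  - g is a terminal: add 'g' and stop
From T → F c:
  - F is a non-terminal: add FIRST(F) \ {ε} = { 'c', 'e', 'g' }
    F is not nullable, so stop
From T → c:
  - c is a terminal: add 'c' and stop

Collecting: FIRST(T) = { 'c', 'e', 'g' }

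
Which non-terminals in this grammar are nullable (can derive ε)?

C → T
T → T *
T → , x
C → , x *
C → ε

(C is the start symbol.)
A non-terminal is nullable if it can derive ε (the empty string): either it has an ε-production, or it has a production whose right-hand side consists entirely of nullable non-terminals.

ε-productions: C → ε
So C is immediately nullable.
No further non-terminal can be added: every production for the remaining non-terminals contains a terminal or a non-nullable non-terminal.
Nullable = { 'C' }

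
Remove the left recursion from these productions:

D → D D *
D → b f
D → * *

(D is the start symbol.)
D → b f D'
D → * * D'
D' → D * D'
D' → ε

D is directly left-recursive. The standard transformation for
  A → A α₁ | ... | A α_m | β₁ | ... | β_n
is
  A  → β₁ A' | ... | β_n A'
  A' → α₁ A' | ... | α_m A' | ε

D → b f becomes D → b f D'
D → * * becomes D → * * D'
D → D D * becomes D' → D * D'
Add D' → ε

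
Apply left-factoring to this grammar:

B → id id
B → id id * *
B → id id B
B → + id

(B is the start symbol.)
Left-factoring transforms A → αβ₁ | αβ₂ into A → αA' and A' → β₁ | β₂
(α is the longest common prefix among the alternatives). Repeat until
no nonterminal has two alternatives with a common prefix.

Round 1: B has alternatives sharing prefix 'id id'. Introduce B': B → id id B'
  Add: B' → ε
  Add: B' → * *
  Add: B' → B

No remaining common prefixes — done.

Resulting grammar:
B → id id B'
B' → ε
B' → * *
B' → B
B → + id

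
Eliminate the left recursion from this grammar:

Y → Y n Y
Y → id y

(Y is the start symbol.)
Y → id y Y'
Y' → n Y Y'
Y' → ε

Y is directly left-recursive. The standard transformation for
  A → A α₁ | ... | A α_m | β₁ | ... | β_n
is
  A  → β₁ A' | ... | β_n A'
  A' → α₁ A' | ... | α_m A' | ε

Y → id y becomes Y → id y Y'
Y → Y n Y becomes Y' → n Y Y'
Add Y' → ε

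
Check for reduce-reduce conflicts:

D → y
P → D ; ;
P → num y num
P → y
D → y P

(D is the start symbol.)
Yes — I6: [D → y .] vs [P → y .]

Augment with D' → D and build the canonical LR(0) collection (I0 = CLOSURE({[D' → . D]}), then GOTO on every symbol after a dot until no new states appear). It has 11 states:
  I0: { [D → . y P], [D → . y], [D' → . D] }  — shift
  I1: { [D' → D .] }  — accept
  I2: { [D → . y P], [D → . y], [D → y . P], [D → y .], [P → . D ; ;], [P → . num y num], [P → . y] }  — shift, reduce
  I3: { [P → D . ; ;] }  — shift
  I4: { [D → y P .] }  — reduce
  I5: { [P → num . y num] }  — shift
  I6: { [D → . y P], [D → . y], [D → y . P], [D → y .], [P → . D ; ;], [P → . num y num], [P → . y], [P → y .] }  — shift, 2 reduces
  I7: { [P → num y . num] }  — shift
  I8: { [P → num y num .] }  — reduce
  I9: { [P → D ; . ;] }  — shift
  I10: { [P → D ; ; .] }  — reduce

I6 contains complete items [D → y .], [P → y .] — reduce-reduce conflict.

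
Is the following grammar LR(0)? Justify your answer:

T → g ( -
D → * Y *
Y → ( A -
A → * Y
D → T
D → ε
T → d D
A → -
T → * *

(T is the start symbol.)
A grammar is LR(0) if no state in the canonical LR(0) collection has:
  - both a shift item (dot before a terminal) and a complete item (shift-reduce conflict), or
  - two or more complete items (reduce-reduce conflict; the accept item [T' → T .] counts as a complete item here).

Augment with T' → T and build the canonical LR(0) collection (I0 = CLOSURE({[T' → . T]}), then GOTO on every symbol after a dot until no new states appear). It has 19 states:
  I0: { [T → . * *], [T → . d D], [T → . g ( -], [T' → . T] }  — shift
  I1: { [T → * . *] }  — shift
  I2: { [T' → T .] }  — accept
  I3: { [D → . * Y *], [D → . T], [D → .], [T → . * *], [T → . d D], [T → . g ( -], [T → d . D] }  — shift, reduce
  I4: { [T → g . ( -] }  — shift
  I5: { [T → g ( . -] }  — shift
  I6: { [T → g ( - .] }  — reduce
  I7: { [D → * . Y *], [T → * . *], [Y → . ( A -] }  — shift
  I8: { [T → d D .] }  — reduce
  I9: { [D → T .] }  — reduce
  I10: { [A → . * Y], [A → . -], [Y → ( . A -] }  — shift
  I11: { [T → * * .] }  — reduce
  I12: { [D → * Y . *] }  — shift
  I13: { [D → * Y * .] }  — reduce
  I14: { [A → * . Y], [Y → . ( A -] }  — shift
  I15: { [A → - .] }  — reduce
  I16: { [Y → ( A . -] }  — shift
  I17: { [Y → ( A - .] }  — reduce
  I18: { [A → * Y .] }  — reduce

Conflict in state I3:
  Shift-reduce conflict between [D → .] and [D → . * Y *]
So the grammar is NOT LR(0).

Answer: No. Shift-reduce conflict between [D → .] and [D → . * Y *]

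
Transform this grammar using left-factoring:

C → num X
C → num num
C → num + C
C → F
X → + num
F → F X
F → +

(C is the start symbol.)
Left-factoring transforms A → αβ₁ | αβ₂ into A → αA' and A' → β₁ | β₂
(α is the longest common prefix among the alternatives). Repeat until
no nonterminal has two alternatives with a common prefix.

Round 1: C has alternatives sharing prefix 'num'. Introduce C': C → num C'
  Add: C' → X
  Add: C' → num
  Add: C' → + C

No remaining common prefixes — done.

Resulting grammar:
C → num C'
C' → X
C' → num
C' → + C
C → F
X → + num
F → F X
F → +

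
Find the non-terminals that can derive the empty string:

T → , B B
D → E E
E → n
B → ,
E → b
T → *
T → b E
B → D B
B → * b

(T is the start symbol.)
There are no ε-productions, so no non-terminal can derive ε.
No non-terminals are nullable.

Answer: None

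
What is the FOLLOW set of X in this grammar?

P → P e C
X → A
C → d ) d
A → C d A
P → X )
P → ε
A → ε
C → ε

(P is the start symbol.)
To compute FOLLOW(X), find every occurrence of X on a right-hand side N → α X β: add FIRST(β) \ {ε}, and if β is empty or nullable also add FOLLOW(N). Iterate to a fixed point.

In P → X ): X is followed by ')', add FIRST(')') \ {ε} = { ')' }

Taking the union: FOLLOW(X) = { ')' }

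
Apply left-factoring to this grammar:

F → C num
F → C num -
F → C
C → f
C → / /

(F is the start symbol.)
Left-factoring transforms A → αβ₁ | αβ₂ into A → αA' and A' → β₁ | β₂
(α is the longest common prefix among the alternatives). Repeat until
no nonterminal has two alternatives with a common prefix.

Round 1: F has alternatives sharing prefix 'C'. Introduce F': F → C F'
  Add: F' → num
  Add: F' → num -
  Add: F' → ε

Round 2: F' has alternatives sharing prefix 'num'. Introduce F'': F' → num F''
  Add: F'' → ε
  Add: F'' → -

No remaining common prefixes — done.

Resulting grammar:
F → C F'
F' → num F''
F'' → ε
F'' → -
F' → ε
C → f
C → / /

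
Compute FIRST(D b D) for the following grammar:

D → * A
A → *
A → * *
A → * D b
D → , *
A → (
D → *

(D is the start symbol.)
FIRST sets of the non-terminals involved (from the grammar, by fixed-point iteration):
  FIRST(D) = { '*', ',' }

To compute FIRST(D b D), process the symbols left to right:
Symbol D is a non-terminal. Add FIRST(D) \ {ε} = { '*', ',' }
D is not nullable (ε ∉ FIRST(D)), so stop here.
FIRST(D b D) = { '*', ',' }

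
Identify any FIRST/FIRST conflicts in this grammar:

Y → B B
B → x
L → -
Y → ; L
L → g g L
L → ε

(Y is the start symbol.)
No FIRST/FIRST conflicts.

A FIRST/FIRST conflict occurs when two productions N → α and N → β for the same non-terminal have FIRST(α) ∩ FIRST(β) ≠ ∅ (with ε ∈ FIRST of a nullable right-hand side, so two nullable alternatives also conflict).

FIRST sets of the non-terminals at (or reachable through a nullable prefix from) the front of some alternative:
  FIRST(B) = { 'x' }

Productions for Y:
  Y → B B: FIRST = { 'x' }
  Y → ; L: FIRST = { ';' }
Productions for L:
  L → -: FIRST = { '-' }
  L → g g L: FIRST = { 'g' }
  L → ε: FIRST = { ε }
B has only one production, so no FIRST/FIRST conflict is possible there.

All alternatives of each non-terminal have pairwise disjoint FIRST sets.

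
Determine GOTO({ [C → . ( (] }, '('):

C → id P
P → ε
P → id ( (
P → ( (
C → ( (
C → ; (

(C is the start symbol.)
GOTO(I, '(') = CLOSURE({ [A → αX.β] : [A → α.Xβ] ∈ I, X = '(' })

Items with dot before '(', with the dot advanced:
  [C → . ( (] → [C → ( . (]
Closure adds nothing (no advanced item has the dot before a non-terminal).

GOTO = { [C → ( . (] }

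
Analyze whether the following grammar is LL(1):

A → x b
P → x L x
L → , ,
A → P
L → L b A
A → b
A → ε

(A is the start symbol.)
No. Predict set conflict for A: { 'x' }

A grammar is LL(1) if for each non-terminal N with multiple productions, the predict sets of those productions are pairwise disjoint, where PREDICT(N → α) = (FIRST(α) \ {ε}) ∪ (FOLLOW(N) if α ⇒* ε).

Relevant sets:
  FIRST(P) = { 'x' }
  FIRST(L) = { ',' }
  FOLLOW(A) = { $, 'b', 'x' }

For A:
  PREDICT(A → x b) = { 'x' }
  PREDICT(A → P) = { 'x' }
  PREDICT(A → b) = { 'b' }
  PREDICT(A → ε) = { $, 'b', 'x' }
For L:
  PREDICT(L → ',' ',') = { ',' }
  PREDICT(L → L b A) = { ',' }
P has a single production, so nothing to check there.

Conflict found: Predict set conflict for A: { 'x' }
The grammar is NOT LL(1).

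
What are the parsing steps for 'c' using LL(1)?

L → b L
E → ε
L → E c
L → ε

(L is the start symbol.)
LL(1) parsing maintains a stack (initially the start symbol over $) and the input. At each step: if the stack top is a terminal, match it against the current input token; if it is a non-terminal N, replace it with the RHS of M[N, lookahead] (the unique production whose predict set contains the lookahead).

Stack is shown with the top on the left.

Stack  Input  Action
--------------------
L $    c $    output L → E c
E c $  c $    output E → ε
c $    c $    match 'c'
$      $      accept

The string is accepted.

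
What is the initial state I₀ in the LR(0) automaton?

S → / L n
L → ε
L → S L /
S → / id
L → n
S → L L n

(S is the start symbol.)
First, augment the grammar with S' → S
I₀ = CLOSURE({ [S' → . S] }):
  [S' → . S] has the dot before S: add [S → . / L n], [S → . / id], [S → . L L n]
  [S → . L L n] has the dot before L: add [L → .], [L → . S L /], [L → . n]
No further items can be added.

I₀ = { [L → . S L /], [L → . n], [L → .], [S → . / L n], [S → . / id], [S → . L L n], [S' → . S] }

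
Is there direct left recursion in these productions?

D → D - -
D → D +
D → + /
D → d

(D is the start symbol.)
Direct left recursion occurs when N → N α for some non-terminal N (the right-hand side begins with the left-hand side itself).

D → D - -: LEFT RECURSIVE (starts with D)
D → D +: LEFT RECURSIVE (starts with D)
D → + /: starts with '+'
D → d: starts with d

The grammar has direct left recursion on: D.

Answer: Yes, D is left-recursive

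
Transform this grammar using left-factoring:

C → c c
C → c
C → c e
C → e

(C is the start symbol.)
Left-factoring transforms A → αβ₁ | αβ₂ into A → αA' and A' → β₁ | β₂
(α is the longest common prefix among the alternatives). Repeat until
no nonterminal has two alternatives with a common prefix.

Round 1: C has alternatives sharing prefix 'c'. Introduce C': C → c C'
  Add: C' → c
  Add: C' → ε
  Add: C' → e

No remaining common prefixes — done.

Resulting grammar:
C → c C'
C' → c
C' → ε
C' → e
C → e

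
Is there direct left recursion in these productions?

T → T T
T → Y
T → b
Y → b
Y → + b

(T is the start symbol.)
Yes, T is left-recursive

T → T T: LEFT RECURSIVE (starts with T)
T → Y: starts with Y
T → b: starts with b
Y → b: starts with b
Y → + b: starts with '+'

The grammar has direct left recursion on: T.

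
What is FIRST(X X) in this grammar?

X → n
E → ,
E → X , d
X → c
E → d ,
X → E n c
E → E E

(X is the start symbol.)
{ ',', 'c', 'd', 'n' }

FIRST sets of the non-terminals involved (from the grammar, by fixed-point iteration):
  FIRST(X) = { ',', 'c', 'd', 'n' }

To compute FIRST(X X), process the symbols left to right:
Symbol X is a non-terminal. Add FIRST(X) \ {ε} = { ',', 'c', 'd', 'n' }
X is not nullable (ε ∉ FIRST(X)), so stop here.
FIRST(X X) = { ',', 'c', 'd', 'n' }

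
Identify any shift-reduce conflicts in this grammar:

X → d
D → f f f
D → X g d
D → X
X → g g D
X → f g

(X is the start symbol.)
Augment with X' → X and build the canonical LR(0) collection (I0 = CLOSURE({[X' → . X]}), then GOTO on every symbol after a dot until no new states appear). It has 14 states:
  I0: { [X → . d], [X → . f g], [X → . g g D], [X' → . X] }  — shift
  I1: { [X' → X .] }  — accept
  I2: { [X → d .] }  — reduce
  I3: { [X → f . g] }  — shift
  I4: { [X → g . g D] }  — shift
  I5: { [D → . X g d], [D → . X], [D → . f f f], [X → . d], [X → . f g], [X → . g g D], [X → g g . D] }  — shift
  I6: { [X → g g D .] }  — reduce
  I7: { [D → X . g d], [D → X .] }  — shift, reduce
  I8: { [D → f . f f], [X → f . g] }  — shift
  I9: { [D → f f . f] }  — shift
  I10: { [X → f g .] }  — reduce
  I11: { [D → f f f .] }  — reduce
  I12: { [D → X g . d] }  — shift
  I13: { [D → X g d .] }  — reduce

I7 contains reduce item [D → X .] and shift item [D → X . g d] — shift-reduce conflict.

Answer: Yes — I7: [D → X .] vs [D → X . g d]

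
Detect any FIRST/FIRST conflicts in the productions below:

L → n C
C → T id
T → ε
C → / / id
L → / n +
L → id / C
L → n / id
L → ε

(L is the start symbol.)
A FIRST/FIRST conflict occurs when two productions N → α and N → β for the same non-terminal have FIRST(α) ∩ FIRST(β) ≠ ∅ (with ε ∈ FIRST of a nullable right-hand side, so two nullable alternatives also conflict).

FIRST sets of the non-terminals at (or reachable through a nullable prefix from) the front of some alternative:
  FIRST(T) = { ε }

Productions for L:
  L → n C: FIRST = { 'n' }
  L → / n +: FIRST = { '/' }
  L → id / C: FIRST = { 'id' }
  L → n / id: FIRST = { 'n' }
  L → ε: FIRST = { ε }
Productions for C:
  C → T id: FIRST = { 'id' }
  C → / / id: FIRST = { '/' }
T has only one production, so no FIRST/FIRST conflict is possible there.

Conflict for L: L → n C and L → n / id
  Overlap: { 'n' }

Answer: Yes. L → n C / L → n '/' id on { 'n' }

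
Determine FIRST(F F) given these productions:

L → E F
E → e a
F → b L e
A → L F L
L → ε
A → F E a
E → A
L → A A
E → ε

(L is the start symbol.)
FIRST sets of the non-terminals involved (from the grammar, by fixed-point iteration):
  FIRST(F) = { 'b' }

To compute FIRST(F F), process the symbols left to right:
Symbol F is a non-terminal. Add FIRST(F) \ {ε} = { 'b' }
F is not nullable (ε ∉ FIRST(F)), so stop here.
FIRST(F F) = { 'b' }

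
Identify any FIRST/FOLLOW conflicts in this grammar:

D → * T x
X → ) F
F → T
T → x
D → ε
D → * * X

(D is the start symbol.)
No FIRST/FOLLOW conflicts.

A FIRST/FOLLOW conflict occurs when a non-terminal N has a nullable alternative N → β (β ⇒* ε) and another alternative N → α with FIRST(α) ∩ FOLLOW(N) ≠ ∅: on such a lookahead the parser cannot decide between expanding α and letting N vanish via β.

Nullable non-terminals: D.

D: nullable alternative(s) D → ε; FOLLOW(D) = { $ }
  D → * T x: FIRST \ {ε} = { '*' } — disjoint from FOLLOW(D)
  D → ε: FIRST \ {ε} = { } — this is the only nullable alternative, skip
  D → * * X: FIRST \ {ε} = { '*' } — disjoint from FOLLOW(D)

F, T, X have no nullable alternative, so no FIRST/FOLLOW check is needed there.

No FIRST/FOLLOW conflicts found.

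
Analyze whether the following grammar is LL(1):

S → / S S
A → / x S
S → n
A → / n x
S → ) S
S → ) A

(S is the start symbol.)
For S:
  PREDICT(S → '/' S S) = { '/' }
  PREDICT(S → n) = { 'n' }
  PREDICT(S → ')' S) = { ')' }
  PREDICT(S → ')' A) = { ')' }
For A:
  PREDICT(A → '/' x S) = { '/' }
  PREDICT(A → '/' n x) = { '/' }

Conflict found: Predict set conflict for S: { ')' }
The grammar is NOT LL(1).

Answer: No. Predict set conflict for S: { ')' }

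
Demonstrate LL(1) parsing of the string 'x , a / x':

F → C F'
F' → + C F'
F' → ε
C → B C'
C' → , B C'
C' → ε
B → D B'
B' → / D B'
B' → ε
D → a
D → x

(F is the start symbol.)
Stack is shown with the top on the left.

Stack           Input        Action
-----------------------------------
F $             x , a / x $  output F → C F'
C F' $          x , a / x $  output C → B C'
B C' F' $       x , a / x $  output B → D B'
D B' C' F' $    x , a / x $  output D → x
x B' C' F' $    x , a / x $  match 'x'
B' C' F' $      , a / x $    output B' → ε
C' F' $         , a / x $    output C' → , B C'
, B C' F' $     , a / x $    match ','
B C' F' $       a / x $      output B → D B'
D B' C' F' $    a / x $      output D → a
a B' C' F' $    a / x $      match 'a'
B' C' F' $      / x $        output B' → / D B'
/ D B' C' F' $  / x $        match '/'
D B' C' F' $    x $          output D → x
x B' C' F' $    x $          match 'x'
B' C' F' $      $            output B' → ε
C' F' $         $            output C' → ε
F' $            $            output F' → ε
$               $            accept

The string is accepted.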